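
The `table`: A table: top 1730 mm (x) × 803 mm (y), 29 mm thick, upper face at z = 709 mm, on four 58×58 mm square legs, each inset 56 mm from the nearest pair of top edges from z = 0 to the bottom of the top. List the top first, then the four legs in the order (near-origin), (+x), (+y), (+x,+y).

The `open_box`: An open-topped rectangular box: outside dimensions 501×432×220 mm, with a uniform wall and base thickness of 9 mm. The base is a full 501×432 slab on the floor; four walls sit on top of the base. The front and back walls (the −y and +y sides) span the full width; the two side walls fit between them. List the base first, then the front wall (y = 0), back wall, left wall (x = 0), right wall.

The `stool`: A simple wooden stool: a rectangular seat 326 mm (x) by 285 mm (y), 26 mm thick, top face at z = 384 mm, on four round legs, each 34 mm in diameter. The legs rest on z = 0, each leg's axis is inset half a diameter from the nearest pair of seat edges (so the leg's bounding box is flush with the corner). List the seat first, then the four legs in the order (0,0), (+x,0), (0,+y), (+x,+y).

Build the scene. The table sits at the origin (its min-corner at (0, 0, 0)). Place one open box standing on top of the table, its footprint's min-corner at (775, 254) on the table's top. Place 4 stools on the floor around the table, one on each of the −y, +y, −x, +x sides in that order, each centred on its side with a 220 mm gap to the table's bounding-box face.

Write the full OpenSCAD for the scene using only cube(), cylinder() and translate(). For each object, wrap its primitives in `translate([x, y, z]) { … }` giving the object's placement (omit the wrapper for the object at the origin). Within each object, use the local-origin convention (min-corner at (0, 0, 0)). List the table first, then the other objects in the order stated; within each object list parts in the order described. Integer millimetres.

translate([0, 0, 680]) cube([1730, 803, 29]);
translate([56, 56, 0]) cube([58, 58, 680]);
translate([1616, 56, 0]) cube([58, 58, 680]);
translate([56, 689, 0]) cube([58, 58, 680]);
translate([1616, 689, 0]) cube([58, 58, 680]);
translate([775, 254, 709]) {
  cube([501, 432, 9]);
  translate([0, 0, 9]) cube([501, 9, 211]);
  translate([0, 423, 9]) cube([501, 9, 211]);
  translate([0, 9, 9]) cube([9, 414, 211]);
  translate([492, 9, 9]) cube([9, 414, 211]);
}
translate([702, -505, 0]) {
  translate([0, 0, 358]) cube([326, 285, 26]);
  translate([17, 17, 0]) cylinder(h = 358, r = 17);
  translate([309, 17, 0]) cylinder(h = 358, r = 17);
  translate([17, 268, 0]) cylinder(h = 358, r = 17);
  translate([309, 268, 0]) cylinder(h = 358, r = 17);
}
translate([702, 1023, 0]) {
  translate([0, 0, 358]) cube([326, 285, 26]);
  translate([17, 17, 0]) cylinder(h = 358, r = 17);
  translate([309, 17, 0]) cylinder(h = 358, r = 17);
  translate([17, 268, 0]) cylinder(h = 358, r = 17);
  translate([309, 268, 0]) cylinder(h = 358, r = 17);
}
translate([-546, 259, 0]) {
  translate([0, 0, 358]) cube([326, 285, 26]);
  translate([17, 17, 0]) cylinder(h = 358, r = 17);
  translate([309, 17, 0]) cylinder(h = 358, r = 17);
  translate([17, 268, 0]) cylinder(h = 358, r = 17);
  translate([309, 268, 0]) cylinder(h = 358, r = 17);
}
translate([1950, 259, 0]) {
  translate([0, 0, 358]) cube([326, 285, 26]);
  translate([17, 17, 0]) cylinder(h = 358, r = 17);
  translate([309, 17, 0]) cylinder(h = 358, r = 17);
  translate([17, 268, 0]) cylinder(h = 358, r = 17);
  translate([309, 268, 0]) cylinder(h = 358, r = 17);
}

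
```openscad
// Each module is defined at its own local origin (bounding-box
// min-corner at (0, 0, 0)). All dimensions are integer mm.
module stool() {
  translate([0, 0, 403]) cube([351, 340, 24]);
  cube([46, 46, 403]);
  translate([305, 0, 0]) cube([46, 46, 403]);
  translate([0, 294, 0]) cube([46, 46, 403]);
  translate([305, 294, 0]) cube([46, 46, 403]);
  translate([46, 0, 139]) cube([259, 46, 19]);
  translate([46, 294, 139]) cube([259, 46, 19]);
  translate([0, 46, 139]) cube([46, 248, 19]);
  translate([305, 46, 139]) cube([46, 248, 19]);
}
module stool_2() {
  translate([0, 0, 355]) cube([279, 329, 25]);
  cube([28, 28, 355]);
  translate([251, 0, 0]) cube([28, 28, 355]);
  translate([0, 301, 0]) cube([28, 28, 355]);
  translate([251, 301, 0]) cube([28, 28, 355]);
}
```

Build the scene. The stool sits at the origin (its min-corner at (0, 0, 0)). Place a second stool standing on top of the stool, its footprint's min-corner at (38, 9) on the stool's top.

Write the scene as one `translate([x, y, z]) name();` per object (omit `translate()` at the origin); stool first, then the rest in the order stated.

stool();
translate([38, 9, 427]) stool_2();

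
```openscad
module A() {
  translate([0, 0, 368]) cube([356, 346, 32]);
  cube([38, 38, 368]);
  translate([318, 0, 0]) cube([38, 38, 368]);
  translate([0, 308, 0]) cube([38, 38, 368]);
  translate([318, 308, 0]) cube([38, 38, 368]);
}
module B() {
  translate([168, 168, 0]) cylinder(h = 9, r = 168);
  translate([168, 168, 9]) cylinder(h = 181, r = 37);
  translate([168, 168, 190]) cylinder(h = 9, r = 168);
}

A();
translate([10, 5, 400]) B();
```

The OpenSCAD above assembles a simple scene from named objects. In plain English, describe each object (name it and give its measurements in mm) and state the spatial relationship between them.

A is a four-legged stool. The seat is a 356×346×32 mm slab whose top surface is at z = 400 mm; four square legs, each 38×38 mm in cross-section, run from the floor (z = 0) to the underside of the seat, each flush with a corner of the seat.

B is a spool: two coaxial disc flanges of radius 168 mm and thickness 9 mm, joined by a core cylinder of radius 37 mm and height 181 mm. The lower flange rests on z = 0 and the three cylinders share a vertical axis.

The spool is on top of the stool, centred.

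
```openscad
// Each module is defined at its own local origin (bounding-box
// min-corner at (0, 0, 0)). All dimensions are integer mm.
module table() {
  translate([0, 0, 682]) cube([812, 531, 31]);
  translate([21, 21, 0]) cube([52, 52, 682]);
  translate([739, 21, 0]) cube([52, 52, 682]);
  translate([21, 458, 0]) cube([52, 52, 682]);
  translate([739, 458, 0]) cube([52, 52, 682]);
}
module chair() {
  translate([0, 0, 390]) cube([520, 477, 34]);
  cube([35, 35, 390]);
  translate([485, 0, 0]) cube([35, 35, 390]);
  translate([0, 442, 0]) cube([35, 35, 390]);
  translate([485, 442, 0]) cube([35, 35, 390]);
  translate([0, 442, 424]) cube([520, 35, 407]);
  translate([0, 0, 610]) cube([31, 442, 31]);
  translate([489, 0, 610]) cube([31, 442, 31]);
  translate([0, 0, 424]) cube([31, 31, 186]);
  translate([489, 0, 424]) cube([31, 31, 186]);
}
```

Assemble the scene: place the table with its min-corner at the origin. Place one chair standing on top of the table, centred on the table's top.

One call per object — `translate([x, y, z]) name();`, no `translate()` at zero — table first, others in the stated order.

table();
translate([146, 27, 713]) chair();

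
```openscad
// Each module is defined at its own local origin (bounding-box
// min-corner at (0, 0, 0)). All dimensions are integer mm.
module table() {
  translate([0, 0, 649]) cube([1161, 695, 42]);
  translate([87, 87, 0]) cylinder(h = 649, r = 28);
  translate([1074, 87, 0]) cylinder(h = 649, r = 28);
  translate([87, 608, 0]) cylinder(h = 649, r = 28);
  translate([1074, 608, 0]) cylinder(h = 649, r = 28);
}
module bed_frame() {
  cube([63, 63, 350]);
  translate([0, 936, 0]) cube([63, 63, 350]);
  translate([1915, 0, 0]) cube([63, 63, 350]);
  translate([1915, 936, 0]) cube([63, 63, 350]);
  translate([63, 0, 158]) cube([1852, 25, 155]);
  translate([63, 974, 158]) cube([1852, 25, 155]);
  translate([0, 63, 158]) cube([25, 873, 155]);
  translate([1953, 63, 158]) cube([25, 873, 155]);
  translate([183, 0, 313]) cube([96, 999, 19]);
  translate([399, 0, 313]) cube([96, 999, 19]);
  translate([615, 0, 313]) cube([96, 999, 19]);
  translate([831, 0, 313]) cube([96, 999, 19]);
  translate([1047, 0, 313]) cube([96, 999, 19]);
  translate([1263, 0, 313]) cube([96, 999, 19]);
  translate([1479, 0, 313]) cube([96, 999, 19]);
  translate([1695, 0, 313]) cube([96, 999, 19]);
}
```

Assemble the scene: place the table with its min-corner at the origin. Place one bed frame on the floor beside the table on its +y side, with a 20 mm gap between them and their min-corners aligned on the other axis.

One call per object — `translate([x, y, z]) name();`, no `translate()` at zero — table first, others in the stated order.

table();
translate([0, 715, 0]) bed_frame();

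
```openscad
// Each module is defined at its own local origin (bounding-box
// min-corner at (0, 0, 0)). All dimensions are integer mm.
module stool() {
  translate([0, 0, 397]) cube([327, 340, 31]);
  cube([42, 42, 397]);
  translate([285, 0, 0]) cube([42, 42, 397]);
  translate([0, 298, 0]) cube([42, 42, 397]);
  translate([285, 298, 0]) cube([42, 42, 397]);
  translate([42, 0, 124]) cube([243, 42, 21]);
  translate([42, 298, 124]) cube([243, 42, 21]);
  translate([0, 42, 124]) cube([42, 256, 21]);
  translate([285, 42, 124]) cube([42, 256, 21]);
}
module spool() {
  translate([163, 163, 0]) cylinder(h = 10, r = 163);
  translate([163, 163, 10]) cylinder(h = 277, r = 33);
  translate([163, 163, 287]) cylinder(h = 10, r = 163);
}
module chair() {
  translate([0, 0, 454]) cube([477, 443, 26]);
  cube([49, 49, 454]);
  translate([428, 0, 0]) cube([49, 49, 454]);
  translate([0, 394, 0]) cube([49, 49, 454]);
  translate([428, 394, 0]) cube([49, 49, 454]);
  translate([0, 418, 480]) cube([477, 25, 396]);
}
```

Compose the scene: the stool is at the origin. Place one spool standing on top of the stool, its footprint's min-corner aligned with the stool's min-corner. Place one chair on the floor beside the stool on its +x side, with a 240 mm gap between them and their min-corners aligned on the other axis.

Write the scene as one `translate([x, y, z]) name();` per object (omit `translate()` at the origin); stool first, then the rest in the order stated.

stool();
translate([0, 0, 428]) spool();
translate([567, 0, 0]) chair();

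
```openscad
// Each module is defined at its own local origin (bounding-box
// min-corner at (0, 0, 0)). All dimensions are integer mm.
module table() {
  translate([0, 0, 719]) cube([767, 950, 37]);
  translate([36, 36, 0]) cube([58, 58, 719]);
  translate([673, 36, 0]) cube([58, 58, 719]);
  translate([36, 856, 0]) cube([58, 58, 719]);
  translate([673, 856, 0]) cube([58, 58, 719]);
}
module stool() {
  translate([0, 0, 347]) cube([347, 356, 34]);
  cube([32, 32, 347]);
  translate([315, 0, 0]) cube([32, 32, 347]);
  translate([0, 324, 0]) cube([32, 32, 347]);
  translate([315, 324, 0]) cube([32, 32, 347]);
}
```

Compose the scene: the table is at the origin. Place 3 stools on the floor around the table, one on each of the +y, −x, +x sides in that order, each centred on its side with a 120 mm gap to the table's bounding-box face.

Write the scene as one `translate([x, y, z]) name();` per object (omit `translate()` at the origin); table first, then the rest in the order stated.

table();
translate([210, 1070, 0]) stool();
translate([-467, 297, 0]) stool();
translate([887, 297, 0]) stool();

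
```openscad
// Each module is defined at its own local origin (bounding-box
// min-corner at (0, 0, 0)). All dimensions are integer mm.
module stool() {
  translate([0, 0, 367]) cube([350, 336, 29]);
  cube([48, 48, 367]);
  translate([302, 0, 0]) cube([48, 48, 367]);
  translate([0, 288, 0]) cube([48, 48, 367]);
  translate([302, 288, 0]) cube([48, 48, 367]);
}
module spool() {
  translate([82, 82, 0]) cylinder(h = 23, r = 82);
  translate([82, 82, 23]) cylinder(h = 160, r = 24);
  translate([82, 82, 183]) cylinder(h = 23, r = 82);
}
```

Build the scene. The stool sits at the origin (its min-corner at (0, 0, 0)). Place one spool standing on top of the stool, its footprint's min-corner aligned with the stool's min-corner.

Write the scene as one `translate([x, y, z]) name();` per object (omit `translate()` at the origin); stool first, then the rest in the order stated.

stool();
translate([0, 0, 396]) spool();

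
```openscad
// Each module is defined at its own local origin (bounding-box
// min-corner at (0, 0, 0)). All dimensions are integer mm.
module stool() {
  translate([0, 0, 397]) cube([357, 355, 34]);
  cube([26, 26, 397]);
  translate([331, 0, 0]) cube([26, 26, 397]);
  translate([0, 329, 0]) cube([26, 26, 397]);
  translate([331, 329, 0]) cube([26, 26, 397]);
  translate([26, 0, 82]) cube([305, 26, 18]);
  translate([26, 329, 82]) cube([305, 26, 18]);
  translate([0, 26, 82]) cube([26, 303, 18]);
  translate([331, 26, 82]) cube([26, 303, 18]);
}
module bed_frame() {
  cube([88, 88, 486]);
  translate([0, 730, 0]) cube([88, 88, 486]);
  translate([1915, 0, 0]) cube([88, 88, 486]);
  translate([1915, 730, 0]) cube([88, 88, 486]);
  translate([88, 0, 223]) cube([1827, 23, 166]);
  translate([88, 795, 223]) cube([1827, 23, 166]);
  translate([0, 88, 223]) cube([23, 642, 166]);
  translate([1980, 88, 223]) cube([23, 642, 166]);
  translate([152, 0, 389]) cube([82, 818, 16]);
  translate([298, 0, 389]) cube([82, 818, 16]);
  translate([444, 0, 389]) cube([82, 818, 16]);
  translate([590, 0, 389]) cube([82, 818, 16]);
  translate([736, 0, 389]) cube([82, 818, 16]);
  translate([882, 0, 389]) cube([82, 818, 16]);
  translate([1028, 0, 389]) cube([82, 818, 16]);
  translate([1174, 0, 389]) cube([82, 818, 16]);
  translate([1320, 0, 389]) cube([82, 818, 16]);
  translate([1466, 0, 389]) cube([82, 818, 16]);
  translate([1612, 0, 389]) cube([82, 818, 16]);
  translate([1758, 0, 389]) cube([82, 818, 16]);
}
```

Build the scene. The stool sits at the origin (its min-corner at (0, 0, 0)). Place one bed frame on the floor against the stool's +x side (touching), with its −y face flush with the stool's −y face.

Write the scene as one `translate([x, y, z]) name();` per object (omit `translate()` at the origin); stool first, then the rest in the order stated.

stool();
translate([357, 0, 0]) bed_frame();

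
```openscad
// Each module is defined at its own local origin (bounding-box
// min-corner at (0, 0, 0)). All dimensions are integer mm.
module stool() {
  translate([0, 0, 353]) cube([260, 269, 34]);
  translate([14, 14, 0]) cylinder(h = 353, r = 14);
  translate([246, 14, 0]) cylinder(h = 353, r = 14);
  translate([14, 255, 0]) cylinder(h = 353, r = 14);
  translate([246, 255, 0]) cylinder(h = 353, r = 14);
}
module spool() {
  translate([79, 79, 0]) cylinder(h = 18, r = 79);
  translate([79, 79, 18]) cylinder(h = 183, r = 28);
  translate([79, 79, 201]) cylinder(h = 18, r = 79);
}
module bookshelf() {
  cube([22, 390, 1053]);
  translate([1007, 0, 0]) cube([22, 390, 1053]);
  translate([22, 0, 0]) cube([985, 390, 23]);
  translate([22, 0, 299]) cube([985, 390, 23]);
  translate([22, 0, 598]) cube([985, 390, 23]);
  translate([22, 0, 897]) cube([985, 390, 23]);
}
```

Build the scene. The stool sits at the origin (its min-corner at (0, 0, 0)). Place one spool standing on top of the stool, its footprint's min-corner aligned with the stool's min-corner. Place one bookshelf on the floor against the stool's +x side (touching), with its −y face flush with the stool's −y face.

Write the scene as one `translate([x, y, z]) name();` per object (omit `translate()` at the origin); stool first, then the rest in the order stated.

stool();
translate([0, 0, 387]) spool();
translate([260, 0, 0]) bookshelf();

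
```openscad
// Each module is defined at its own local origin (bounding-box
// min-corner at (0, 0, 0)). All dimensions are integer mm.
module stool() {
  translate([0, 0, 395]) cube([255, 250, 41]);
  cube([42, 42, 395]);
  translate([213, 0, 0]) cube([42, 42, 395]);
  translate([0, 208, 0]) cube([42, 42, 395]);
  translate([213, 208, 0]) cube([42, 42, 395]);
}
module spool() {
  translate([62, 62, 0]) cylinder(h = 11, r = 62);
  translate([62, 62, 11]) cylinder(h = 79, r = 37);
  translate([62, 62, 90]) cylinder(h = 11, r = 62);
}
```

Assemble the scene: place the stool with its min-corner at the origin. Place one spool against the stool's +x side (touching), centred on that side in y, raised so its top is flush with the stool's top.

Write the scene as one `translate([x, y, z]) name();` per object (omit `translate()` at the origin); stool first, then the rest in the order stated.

stool();
translate([255, 63, 335]) spool();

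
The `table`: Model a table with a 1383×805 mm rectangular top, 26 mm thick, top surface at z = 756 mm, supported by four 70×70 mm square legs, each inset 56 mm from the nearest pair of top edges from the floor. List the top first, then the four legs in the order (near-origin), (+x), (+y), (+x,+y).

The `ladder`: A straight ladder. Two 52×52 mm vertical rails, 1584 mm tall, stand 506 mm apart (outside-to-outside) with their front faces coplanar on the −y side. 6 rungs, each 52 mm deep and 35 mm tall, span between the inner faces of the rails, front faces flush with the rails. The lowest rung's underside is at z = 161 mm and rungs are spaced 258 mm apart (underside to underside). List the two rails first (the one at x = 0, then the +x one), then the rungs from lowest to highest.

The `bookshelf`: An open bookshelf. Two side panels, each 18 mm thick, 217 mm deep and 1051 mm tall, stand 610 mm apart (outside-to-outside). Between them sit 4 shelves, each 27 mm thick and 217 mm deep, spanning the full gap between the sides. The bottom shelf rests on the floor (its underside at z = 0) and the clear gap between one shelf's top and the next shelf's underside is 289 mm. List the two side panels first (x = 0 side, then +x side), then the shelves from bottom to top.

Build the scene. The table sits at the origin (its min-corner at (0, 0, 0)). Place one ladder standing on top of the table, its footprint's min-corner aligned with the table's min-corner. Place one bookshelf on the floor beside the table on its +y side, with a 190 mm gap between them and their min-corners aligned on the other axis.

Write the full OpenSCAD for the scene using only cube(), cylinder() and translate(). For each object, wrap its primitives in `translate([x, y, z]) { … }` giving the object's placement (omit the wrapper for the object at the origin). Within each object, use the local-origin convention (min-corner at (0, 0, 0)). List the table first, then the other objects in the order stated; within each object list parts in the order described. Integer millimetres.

translate([0, 0, 730]) cube([1383, 805, 26]);
translate([56, 56, 0]) cube([70, 70, 730]);
translate([1257, 56, 0]) cube([70, 70, 730]);
translate([56, 679, 0]) cube([70, 70, 730]);
translate([1257, 679, 0]) cube([70, 70, 730]);
translate([0, 0, 756]) {
  cube([52, 52, 1584]);
  translate([454, 0, 0]) cube([52, 52, 1584]);
  translate([52, 0, 161]) cube([402, 52, 35]);
  translate([52, 0, 419]) cube([402, 52, 35]);
  translate([52, 0, 677]) cube([402, 52, 35]);
  translate([52, 0, 935]) cube([402, 52, 35]);
  translate([52, 0, 1193]) cube([402, 52, 35]);
  translate([52, 0, 1451]) cube([402, 52, 35]);
}
translate([0, 995, 0]) {
  cube([18, 217, 1051]);
  translate([592, 0, 0]) cube([18, 217, 1051]);
  translate([18, 0, 0]) cube([574, 217, 27]);
  translate([18, 0, 316]) cube([574, 217, 27]);
  translate([18, 0, 632]) cube([574, 217, 27]);
  translate([18, 0, 948]) cube([574, 217, 27]);
}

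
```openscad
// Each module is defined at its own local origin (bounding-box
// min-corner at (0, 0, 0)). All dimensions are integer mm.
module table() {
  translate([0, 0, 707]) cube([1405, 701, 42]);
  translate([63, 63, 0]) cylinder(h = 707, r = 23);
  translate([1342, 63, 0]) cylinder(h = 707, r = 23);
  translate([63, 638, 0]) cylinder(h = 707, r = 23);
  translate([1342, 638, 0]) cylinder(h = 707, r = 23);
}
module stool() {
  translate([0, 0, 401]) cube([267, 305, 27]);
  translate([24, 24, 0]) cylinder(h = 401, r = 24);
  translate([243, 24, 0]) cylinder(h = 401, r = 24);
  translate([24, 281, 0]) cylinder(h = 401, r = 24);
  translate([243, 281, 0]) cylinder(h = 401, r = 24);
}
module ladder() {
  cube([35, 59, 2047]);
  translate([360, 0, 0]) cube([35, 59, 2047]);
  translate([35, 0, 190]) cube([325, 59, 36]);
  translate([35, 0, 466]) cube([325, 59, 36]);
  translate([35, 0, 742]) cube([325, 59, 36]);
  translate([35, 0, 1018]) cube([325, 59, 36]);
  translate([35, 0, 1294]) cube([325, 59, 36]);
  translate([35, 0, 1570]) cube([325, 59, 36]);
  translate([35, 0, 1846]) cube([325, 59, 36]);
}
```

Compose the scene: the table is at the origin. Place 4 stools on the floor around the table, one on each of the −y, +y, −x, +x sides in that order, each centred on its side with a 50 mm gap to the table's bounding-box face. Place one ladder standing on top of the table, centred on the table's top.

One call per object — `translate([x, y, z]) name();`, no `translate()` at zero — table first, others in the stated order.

table();
translate([569, -355, 0]) stool();
translate([569, 751, 0]) stool();
translate([-317, 198, 0]) stool();
translate([1455, 198, 0]) stool();
translate([505, 321, 749]) ladder();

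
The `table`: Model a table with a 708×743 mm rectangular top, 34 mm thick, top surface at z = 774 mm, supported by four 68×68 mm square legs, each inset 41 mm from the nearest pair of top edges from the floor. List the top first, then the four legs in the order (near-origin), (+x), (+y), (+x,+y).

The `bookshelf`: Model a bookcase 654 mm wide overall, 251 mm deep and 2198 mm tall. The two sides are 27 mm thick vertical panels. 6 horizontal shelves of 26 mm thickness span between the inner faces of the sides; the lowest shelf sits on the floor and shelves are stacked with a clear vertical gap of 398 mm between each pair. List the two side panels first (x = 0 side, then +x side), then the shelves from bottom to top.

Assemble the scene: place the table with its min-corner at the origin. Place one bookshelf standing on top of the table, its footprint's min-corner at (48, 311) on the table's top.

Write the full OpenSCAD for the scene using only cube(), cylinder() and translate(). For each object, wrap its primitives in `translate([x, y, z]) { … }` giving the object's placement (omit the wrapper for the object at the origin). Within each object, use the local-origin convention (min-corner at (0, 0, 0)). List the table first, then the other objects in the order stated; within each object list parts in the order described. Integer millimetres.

translate([0, 0, 740]) cube([708, 743, 34]);
translate([41, 41, 0]) cube([68, 68, 740]);
translate([599, 41, 0]) cube([68, 68, 740]);
translate([41, 634, 0]) cube([68, 68, 740]);
translate([599, 634, 0]) cube([68, 68, 740]);
translate([48, 311, 774]) {
  cube([27, 251, 2198]);
  translate([627, 0, 0]) cube([27, 251, 2198]);
  translate([27, 0, 0]) cube([600, 251, 26]);
  translate([27, 0, 424]) cube([600, 251, 26]);
  translate([27, 0, 848]) cube([600, 251, 26]);
  translate([27, 0, 1272]) cube([600, 251, 26]);
  translate([27, 0, 1696]) cube([600, 251, 26]);
  translate([27, 0, 2120]) cube([600, 251, 26]);
}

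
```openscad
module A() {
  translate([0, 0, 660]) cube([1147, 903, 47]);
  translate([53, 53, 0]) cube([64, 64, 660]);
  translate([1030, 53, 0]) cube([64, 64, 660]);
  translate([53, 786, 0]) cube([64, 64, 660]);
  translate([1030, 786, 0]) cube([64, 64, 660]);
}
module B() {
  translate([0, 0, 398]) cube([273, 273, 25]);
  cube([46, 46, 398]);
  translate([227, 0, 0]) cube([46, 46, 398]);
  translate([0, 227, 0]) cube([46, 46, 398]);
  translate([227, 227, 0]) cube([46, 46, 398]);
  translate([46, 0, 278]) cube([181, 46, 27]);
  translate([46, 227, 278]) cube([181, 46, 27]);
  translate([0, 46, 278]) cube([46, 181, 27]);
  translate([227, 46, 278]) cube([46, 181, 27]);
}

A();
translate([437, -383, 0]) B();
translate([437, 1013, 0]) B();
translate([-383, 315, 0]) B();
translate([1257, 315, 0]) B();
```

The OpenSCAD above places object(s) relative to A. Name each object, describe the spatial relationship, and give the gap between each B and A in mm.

Each stool's nearest face is 110 mm from the table's bounding box.

A is a table. B is a stool. Four stools sit around the table at the −y, +y, −x, +x sides. The gap between each stool and the table is 110 mm.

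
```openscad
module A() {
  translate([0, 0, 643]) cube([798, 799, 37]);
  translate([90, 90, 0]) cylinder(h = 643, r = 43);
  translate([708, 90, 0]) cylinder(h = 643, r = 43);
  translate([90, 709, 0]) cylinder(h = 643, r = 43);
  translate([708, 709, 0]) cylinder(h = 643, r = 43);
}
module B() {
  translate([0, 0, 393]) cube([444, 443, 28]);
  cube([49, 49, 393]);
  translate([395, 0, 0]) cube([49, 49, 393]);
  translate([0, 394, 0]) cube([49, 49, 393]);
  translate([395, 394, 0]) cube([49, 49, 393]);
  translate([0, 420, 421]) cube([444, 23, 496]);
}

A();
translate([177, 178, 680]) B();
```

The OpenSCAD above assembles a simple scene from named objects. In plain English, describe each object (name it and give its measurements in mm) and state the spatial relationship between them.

A is a table with a 798×799 mm rectangular top, 37 mm thick, top surface at z = 680 mm, supported by four round legs of 86 mm diameter, each leg's bounding box inset 47 mm from the nearest pair of top edges, running from the floor.

B is a chair. The seat is a 444×443×28 mm slab with its top at z = 421 mm, on four 49×49 mm corner legs (flush with the seat edges, standing on z = 0). A flat backrest 23 mm thick, 496 mm tall, spans the full seat width and rises from the seat top along its +y edge, rear face flush with the rear of the seat.

The chair is on top of the table, centred.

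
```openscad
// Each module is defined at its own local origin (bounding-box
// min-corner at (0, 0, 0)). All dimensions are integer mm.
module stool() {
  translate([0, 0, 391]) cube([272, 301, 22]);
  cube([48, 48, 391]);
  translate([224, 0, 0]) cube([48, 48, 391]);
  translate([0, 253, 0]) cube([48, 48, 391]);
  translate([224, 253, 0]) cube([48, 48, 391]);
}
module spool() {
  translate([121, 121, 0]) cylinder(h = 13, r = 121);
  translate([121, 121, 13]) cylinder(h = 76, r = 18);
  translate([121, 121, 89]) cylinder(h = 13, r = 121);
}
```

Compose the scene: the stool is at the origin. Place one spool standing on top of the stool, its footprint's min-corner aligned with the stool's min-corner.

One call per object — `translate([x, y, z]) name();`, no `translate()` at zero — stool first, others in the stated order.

stool();
translate([0, 0, 413]) spool();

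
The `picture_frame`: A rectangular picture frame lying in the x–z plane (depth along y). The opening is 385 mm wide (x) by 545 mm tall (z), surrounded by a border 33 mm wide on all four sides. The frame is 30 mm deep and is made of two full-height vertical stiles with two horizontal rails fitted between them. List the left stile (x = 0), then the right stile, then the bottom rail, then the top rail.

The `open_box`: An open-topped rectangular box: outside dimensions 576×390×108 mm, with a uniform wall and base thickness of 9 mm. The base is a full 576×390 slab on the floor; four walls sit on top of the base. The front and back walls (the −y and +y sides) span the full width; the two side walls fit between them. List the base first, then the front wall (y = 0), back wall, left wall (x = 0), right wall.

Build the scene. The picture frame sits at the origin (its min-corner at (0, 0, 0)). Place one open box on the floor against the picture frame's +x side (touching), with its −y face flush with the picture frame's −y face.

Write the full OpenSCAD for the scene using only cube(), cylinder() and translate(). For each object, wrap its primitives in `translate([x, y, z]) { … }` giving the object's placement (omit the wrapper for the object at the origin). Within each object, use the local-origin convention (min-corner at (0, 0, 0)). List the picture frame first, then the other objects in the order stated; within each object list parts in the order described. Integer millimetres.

cube([33, 30, 611]);
translate([418, 0, 0]) cube([33, 30, 611]);
translate([33, 0, 0]) cube([385, 30, 33]);
translate([33, 0, 578]) cube([385, 30, 33]);
translate([451, 0, 0]) {
  cube([576, 390, 9]);
  translate([0, 0, 9]) cube([576, 9, 99]);
  translate([0, 381, 9]) cube([576, 9, 99]);
  translate([0, 9, 9]) cube([9, 372, 99]);
  translate([567, 9, 9]) cube([9, 372, 99]);
}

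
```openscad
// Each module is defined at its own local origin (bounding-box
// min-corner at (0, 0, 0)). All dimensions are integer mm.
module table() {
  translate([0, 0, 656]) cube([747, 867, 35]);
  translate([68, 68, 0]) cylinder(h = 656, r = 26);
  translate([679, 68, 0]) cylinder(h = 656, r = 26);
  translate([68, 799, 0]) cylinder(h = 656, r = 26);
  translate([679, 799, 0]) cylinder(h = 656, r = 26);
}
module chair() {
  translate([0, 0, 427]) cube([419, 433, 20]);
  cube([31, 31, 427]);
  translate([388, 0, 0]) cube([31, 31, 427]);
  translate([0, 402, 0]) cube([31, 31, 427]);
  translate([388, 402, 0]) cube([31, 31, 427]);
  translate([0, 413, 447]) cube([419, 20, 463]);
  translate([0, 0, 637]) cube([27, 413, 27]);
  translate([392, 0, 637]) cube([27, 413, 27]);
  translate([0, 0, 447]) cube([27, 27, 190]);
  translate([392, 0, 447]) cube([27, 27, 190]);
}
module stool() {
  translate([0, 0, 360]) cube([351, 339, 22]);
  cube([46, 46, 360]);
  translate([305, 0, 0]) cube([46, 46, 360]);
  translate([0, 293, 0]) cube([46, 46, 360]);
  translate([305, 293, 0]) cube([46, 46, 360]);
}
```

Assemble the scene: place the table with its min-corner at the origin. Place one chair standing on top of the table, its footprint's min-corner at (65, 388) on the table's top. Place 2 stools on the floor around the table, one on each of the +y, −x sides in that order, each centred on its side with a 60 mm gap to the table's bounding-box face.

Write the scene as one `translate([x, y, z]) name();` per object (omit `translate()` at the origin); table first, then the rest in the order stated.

table();
translate([65, 388, 691]) chair();
translate([198, 927, 0]) stool();
translate([-411, 264, 0]) stool();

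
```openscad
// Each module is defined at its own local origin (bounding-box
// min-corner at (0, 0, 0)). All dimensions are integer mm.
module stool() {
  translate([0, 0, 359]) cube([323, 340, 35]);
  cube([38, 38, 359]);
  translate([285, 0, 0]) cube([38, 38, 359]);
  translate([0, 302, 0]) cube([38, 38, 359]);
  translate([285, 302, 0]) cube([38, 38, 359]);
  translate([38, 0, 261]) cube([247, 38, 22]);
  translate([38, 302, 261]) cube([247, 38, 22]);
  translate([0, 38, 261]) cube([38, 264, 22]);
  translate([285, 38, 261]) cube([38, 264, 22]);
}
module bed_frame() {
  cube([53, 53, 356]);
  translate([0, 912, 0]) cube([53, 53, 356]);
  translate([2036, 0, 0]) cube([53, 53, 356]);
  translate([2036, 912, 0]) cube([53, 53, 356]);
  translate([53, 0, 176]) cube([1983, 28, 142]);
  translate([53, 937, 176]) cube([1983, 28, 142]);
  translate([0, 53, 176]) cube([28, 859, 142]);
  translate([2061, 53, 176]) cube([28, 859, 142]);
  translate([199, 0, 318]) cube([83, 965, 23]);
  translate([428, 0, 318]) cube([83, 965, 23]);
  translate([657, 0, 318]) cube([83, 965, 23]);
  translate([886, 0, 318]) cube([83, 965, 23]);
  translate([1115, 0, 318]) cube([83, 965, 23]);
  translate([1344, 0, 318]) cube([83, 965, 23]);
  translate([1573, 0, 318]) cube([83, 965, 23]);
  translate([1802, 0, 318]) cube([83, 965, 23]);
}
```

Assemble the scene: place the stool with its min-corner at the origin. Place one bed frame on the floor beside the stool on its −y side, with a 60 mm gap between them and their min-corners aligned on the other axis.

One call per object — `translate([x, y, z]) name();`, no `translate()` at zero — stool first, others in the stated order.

stool();
translate([0, -1025, 0]) bed_frame();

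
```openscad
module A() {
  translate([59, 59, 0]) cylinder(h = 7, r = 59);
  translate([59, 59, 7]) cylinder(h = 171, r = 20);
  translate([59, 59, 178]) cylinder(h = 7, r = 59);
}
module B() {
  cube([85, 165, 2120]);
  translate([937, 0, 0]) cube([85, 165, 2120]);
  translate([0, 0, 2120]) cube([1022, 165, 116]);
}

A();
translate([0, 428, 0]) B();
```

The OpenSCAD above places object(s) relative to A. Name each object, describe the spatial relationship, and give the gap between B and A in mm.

A is a spool. B is a door frame. The door frame is on the floor beside the spool on its +y side. The gap between the door frame and the spool is 310 mm.

The door frame's nearest face is 310 mm from the spool's +y face.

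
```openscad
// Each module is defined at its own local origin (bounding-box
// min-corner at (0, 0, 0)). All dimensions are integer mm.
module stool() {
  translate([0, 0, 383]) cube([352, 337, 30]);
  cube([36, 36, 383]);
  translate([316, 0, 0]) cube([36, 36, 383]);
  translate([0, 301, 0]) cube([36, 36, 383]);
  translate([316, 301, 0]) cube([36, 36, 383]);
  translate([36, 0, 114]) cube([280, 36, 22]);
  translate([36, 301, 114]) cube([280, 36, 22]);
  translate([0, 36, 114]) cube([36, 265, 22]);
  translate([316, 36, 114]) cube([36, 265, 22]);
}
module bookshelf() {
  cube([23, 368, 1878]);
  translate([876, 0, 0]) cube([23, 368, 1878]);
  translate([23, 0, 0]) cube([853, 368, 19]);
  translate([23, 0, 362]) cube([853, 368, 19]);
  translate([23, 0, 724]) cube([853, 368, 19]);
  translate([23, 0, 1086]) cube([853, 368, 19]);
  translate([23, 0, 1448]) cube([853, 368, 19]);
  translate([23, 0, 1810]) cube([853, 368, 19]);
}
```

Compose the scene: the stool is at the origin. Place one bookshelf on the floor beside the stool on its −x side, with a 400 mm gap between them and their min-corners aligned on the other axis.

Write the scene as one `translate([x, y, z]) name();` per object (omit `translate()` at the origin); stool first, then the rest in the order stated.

stool();
translate([-1299, 0, 0]) bookshelf();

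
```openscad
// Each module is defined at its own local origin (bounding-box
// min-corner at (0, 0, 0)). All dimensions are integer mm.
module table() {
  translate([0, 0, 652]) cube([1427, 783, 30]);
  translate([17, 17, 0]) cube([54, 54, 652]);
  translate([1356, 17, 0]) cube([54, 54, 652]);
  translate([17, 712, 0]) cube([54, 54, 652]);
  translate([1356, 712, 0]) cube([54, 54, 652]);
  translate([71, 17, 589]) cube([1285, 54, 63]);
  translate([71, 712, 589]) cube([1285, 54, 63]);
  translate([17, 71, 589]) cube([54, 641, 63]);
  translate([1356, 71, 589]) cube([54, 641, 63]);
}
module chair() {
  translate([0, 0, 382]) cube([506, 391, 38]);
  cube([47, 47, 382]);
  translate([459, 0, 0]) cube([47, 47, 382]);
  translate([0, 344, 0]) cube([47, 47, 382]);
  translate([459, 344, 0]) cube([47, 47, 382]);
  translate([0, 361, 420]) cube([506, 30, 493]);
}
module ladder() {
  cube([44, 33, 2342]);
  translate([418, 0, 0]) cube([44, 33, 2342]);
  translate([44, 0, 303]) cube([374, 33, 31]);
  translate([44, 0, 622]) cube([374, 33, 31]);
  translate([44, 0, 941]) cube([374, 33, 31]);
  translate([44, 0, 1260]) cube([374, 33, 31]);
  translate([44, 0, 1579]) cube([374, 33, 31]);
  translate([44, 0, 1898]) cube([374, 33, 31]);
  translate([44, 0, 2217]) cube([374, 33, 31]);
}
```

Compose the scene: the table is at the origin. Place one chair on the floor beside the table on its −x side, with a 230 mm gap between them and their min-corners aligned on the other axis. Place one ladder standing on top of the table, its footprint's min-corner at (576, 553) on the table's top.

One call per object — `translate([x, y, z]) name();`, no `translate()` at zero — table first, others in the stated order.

table();
translate([-736, 0, 0]) chair();
translate([576, 553, 682]) ladder();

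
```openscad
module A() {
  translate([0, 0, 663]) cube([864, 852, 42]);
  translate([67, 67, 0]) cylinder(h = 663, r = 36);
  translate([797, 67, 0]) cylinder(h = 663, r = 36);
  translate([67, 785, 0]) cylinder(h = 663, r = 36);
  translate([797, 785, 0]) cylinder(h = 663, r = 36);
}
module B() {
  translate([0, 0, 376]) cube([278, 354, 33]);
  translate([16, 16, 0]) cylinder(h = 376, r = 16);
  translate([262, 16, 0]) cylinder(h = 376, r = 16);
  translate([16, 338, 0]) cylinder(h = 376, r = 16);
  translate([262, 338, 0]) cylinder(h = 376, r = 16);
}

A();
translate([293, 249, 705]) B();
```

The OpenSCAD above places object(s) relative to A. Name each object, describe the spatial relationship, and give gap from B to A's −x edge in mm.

A is a table. B is a stool. The stool is on top of the table, centred. The gap from the stool to the table's −x edge is 293 mm.

The stool's min-x is at 293; the table's min-x is 0; gap = 293 mm.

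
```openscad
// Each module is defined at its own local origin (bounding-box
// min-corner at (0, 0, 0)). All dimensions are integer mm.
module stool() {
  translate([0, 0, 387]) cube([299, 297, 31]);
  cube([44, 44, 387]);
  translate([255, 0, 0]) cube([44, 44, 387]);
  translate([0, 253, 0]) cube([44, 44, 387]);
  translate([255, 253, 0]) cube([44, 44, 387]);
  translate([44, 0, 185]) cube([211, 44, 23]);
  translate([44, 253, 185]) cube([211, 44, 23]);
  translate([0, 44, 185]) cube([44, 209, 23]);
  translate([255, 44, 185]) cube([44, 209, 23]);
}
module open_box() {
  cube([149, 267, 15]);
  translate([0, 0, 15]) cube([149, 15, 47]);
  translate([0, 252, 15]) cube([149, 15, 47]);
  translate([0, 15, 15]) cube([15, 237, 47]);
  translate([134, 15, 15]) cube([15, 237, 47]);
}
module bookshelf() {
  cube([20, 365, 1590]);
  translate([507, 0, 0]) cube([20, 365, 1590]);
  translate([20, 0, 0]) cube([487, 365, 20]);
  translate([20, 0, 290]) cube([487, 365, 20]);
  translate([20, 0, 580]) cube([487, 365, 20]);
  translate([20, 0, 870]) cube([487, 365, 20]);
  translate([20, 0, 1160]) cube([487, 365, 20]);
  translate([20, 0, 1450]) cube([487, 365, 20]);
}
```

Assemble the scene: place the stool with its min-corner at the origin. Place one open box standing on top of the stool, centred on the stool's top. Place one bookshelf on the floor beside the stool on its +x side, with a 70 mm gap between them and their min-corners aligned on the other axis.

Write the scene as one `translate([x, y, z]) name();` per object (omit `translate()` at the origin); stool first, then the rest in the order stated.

stool();
translate([75, 15, 418]) open_box();
translate([369, 0, 0]) bookshelf();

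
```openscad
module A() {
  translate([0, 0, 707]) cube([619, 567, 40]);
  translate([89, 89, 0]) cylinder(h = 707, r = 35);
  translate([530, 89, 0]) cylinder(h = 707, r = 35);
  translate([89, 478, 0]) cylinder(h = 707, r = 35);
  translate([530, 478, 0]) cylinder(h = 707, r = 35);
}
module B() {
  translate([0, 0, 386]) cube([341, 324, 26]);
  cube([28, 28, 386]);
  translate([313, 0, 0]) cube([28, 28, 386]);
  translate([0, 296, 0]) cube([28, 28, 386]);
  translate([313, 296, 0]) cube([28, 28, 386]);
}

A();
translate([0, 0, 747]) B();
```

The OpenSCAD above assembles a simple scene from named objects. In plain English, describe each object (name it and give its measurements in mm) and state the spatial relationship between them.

A is a rectangular dining table. The top is 619×567×40 mm with its upper surface at z = 747 mm. It stands on four round legs of 70 mm diameter, each leg's bounding box inset 54 mm from the nearest pair of top edges, running from the floor to the underside of the top.

B is a four-legged stool. The seat is 341×324 mm, 26 mm thick, top at z = 412 mm. It stands on four square legs, each 28×28 mm in cross-section, from z = 0 to the seat underside, each flush with a corner of the seat.

The stool is on top of the table.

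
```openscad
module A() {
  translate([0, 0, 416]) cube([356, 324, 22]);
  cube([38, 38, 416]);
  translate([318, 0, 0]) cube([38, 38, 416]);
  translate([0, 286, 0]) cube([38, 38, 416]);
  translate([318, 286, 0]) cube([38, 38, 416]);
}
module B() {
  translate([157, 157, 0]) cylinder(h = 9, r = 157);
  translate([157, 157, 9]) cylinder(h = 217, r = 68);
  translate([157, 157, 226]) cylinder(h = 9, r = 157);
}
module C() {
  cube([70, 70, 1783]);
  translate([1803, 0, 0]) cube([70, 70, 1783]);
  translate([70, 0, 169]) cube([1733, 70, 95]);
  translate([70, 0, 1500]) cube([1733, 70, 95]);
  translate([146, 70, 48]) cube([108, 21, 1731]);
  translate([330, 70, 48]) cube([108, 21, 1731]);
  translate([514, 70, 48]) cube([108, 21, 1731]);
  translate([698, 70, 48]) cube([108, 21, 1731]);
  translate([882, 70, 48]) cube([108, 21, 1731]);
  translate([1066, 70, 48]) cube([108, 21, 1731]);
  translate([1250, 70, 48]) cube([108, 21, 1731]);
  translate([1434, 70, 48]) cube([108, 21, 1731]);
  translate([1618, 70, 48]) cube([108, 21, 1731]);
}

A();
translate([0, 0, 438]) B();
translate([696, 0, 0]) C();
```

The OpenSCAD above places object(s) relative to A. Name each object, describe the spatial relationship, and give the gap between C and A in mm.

The fence section's nearest face is 340 mm from the stool's +x face.

A is a stool. B is a spool. C is a fence section. The spool is on top of the stool. The fence section is on the floor beside the stool on its +x side. The gap between the fence section and the stool is 340 mm.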